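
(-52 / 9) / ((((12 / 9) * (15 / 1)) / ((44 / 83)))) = -572 / 3735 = -0.15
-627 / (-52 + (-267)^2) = -627 / 71237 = -0.01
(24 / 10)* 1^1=12 / 5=2.40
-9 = -9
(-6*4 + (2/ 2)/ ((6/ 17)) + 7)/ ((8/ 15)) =-425/ 16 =-26.56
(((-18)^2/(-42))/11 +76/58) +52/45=177316/100485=1.76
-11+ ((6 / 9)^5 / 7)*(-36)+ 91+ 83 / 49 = 107185 / 1323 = 81.02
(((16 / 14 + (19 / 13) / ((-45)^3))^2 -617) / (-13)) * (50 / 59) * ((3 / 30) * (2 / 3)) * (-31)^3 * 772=-1947399730875167413692544 / 31644954941315625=-61539026.82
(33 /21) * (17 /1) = 187 /7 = 26.71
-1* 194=-194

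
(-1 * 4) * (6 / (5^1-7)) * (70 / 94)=420 / 47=8.94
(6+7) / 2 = 13 / 2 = 6.50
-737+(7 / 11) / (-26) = -210789 / 286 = -737.02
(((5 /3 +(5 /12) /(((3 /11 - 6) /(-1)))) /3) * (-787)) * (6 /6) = -1034905 /2268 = -456.31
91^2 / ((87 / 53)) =438893 / 87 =5044.75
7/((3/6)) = 14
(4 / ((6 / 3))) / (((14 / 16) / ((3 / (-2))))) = -24 / 7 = -3.43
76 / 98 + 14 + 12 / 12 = 773 / 49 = 15.78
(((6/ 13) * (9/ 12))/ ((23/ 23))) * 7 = 63/ 26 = 2.42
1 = 1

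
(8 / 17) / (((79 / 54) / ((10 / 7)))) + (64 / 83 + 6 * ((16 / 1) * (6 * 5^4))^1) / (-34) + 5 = -8257577721 / 780283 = -10582.80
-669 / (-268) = 669 / 268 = 2.50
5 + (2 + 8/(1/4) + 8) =47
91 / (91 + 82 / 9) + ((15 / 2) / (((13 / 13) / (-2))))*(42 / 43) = -13.74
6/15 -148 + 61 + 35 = -51.60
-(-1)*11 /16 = 11 /16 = 0.69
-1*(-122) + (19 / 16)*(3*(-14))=577 / 8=72.12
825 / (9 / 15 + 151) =4125 / 758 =5.44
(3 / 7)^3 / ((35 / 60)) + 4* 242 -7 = 2307685 / 2401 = 961.13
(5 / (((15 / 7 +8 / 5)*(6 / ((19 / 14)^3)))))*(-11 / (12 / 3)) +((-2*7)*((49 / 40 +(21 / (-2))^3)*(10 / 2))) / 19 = 4258.89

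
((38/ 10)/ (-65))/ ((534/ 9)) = -57/ 57850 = -0.00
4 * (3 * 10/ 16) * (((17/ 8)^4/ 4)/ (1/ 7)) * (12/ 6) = 8769705/ 16384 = 535.26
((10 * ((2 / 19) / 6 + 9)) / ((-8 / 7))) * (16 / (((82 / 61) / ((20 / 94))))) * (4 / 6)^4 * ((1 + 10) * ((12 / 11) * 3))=-1404659200 / 988551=-1420.93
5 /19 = 0.26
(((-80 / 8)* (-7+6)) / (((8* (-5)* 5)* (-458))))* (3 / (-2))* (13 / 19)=-39 / 348080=-0.00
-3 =-3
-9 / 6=-3 / 2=-1.50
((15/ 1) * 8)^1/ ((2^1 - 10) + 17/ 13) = -520/ 29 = -17.93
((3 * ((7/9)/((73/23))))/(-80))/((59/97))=-15617/1033680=-0.02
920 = 920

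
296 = 296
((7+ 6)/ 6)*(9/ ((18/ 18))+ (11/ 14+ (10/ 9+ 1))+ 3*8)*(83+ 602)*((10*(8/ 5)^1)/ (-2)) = -80554630/ 189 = -426214.97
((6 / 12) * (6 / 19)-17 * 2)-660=-13183 / 19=-693.84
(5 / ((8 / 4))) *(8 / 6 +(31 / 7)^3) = 453725 / 2058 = 220.47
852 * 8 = 6816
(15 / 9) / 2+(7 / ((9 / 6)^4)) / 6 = 517 / 486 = 1.06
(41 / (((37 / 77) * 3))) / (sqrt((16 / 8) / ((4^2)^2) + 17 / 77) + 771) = 7996655744 / 216775904991- 25256 * sqrt(346962) / 650327714973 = 0.04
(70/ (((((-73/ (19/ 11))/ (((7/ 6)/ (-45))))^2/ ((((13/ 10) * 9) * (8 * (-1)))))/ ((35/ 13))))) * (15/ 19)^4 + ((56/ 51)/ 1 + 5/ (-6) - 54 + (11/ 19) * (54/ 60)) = -1052946096361/ 19785964165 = -53.22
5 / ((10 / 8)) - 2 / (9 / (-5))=46 / 9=5.11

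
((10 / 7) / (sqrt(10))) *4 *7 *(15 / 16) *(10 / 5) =15 *sqrt(10) / 2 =23.72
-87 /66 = -29 /22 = -1.32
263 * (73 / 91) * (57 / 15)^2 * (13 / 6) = 6930839 / 1050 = 6600.80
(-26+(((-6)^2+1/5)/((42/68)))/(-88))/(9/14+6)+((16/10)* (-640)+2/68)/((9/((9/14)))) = -563557061/7304220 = -77.15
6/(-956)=-3/478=-0.01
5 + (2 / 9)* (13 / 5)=251 / 45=5.58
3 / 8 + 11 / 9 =115 / 72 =1.60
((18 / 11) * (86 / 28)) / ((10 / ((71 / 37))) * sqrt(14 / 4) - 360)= -70231212 / 5026825265 - 1016649 * sqrt(14) / 10053650530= -0.01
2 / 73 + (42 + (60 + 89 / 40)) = 304417 / 2920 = 104.25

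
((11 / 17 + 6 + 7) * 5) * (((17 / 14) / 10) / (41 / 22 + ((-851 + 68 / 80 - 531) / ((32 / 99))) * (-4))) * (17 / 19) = 1735360 / 4001268691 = 0.00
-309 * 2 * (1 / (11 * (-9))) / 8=103 / 132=0.78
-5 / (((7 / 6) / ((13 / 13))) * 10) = -3 / 7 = -0.43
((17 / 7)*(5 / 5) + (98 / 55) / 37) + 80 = 1174881 / 14245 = 82.48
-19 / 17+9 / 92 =-1595 / 1564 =-1.02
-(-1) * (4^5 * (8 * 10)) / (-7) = -81920 / 7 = -11702.86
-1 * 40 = -40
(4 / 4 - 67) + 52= -14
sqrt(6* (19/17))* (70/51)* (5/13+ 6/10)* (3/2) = 448* sqrt(1938)/3757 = 5.25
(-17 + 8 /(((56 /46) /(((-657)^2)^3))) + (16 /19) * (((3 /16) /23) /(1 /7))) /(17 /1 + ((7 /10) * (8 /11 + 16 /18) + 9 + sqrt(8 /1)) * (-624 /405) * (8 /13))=547615344747863443663049771520 * sqrt(2) /25943236355771 + 2135254734190680767291123795430 /25943236355771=112156391816145665.90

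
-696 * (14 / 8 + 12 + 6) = -13746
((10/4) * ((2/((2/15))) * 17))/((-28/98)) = -8925/4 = -2231.25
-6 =-6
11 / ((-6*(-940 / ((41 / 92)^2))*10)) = 18491 / 477369600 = 0.00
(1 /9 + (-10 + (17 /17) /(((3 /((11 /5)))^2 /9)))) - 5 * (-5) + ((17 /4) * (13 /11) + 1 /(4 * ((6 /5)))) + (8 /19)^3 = 3430083013 /135808200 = 25.26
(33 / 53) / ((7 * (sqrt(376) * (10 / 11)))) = 363 * sqrt(94) / 697480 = 0.01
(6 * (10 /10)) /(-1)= -6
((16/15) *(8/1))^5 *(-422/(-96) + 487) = 50652696805376/2278125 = 22234379.94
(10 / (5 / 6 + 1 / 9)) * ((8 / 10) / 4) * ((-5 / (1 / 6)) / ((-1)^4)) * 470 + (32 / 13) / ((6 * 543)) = -10749444928 / 360009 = -29858.82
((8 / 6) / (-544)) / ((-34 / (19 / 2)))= 19 / 27744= 0.00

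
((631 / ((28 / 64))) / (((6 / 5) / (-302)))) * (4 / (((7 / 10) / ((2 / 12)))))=-152449600 / 441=-345690.70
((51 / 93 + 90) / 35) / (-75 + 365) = 401 / 44950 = 0.01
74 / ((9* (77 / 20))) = 1480 / 693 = 2.14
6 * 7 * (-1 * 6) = -252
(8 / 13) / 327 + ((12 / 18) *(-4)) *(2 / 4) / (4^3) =-1289 / 68016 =-0.02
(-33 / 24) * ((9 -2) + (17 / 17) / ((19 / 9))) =-781 / 76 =-10.28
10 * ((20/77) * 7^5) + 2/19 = 43654.65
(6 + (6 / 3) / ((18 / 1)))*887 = 48785 / 9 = 5420.56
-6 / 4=-1.50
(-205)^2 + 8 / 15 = 630383 / 15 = 42025.53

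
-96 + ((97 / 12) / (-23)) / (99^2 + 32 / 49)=-12725530129 / 132557556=-96.00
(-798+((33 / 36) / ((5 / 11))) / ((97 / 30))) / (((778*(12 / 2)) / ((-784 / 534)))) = 7579859 / 30224133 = 0.25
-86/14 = -43/7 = -6.14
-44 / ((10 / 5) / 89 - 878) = 979 / 19535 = 0.05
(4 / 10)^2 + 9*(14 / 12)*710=186379 / 25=7455.16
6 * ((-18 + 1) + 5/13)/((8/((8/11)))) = -1296/143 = -9.06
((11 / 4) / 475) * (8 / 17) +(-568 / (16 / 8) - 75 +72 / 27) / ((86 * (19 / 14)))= -3177437 / 1041675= -3.05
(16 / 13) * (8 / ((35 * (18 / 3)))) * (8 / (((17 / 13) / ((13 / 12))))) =1664 / 5355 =0.31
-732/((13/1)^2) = -732/169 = -4.33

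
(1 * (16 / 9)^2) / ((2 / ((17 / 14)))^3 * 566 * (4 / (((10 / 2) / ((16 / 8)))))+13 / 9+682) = 6288640 / 9411184971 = 0.00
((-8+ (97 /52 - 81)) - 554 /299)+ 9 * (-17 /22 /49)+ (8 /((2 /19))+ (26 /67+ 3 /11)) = -12.47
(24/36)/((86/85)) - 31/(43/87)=-8006/129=-62.06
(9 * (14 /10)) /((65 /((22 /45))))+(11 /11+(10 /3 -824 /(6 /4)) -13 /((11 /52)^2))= -164263991 /196625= -835.42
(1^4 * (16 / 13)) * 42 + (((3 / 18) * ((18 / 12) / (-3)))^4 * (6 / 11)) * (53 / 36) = 919683761 / 17791488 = 51.69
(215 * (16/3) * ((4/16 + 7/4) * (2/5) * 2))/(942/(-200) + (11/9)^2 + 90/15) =14860800/22549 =659.04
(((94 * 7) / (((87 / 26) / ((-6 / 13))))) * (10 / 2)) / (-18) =25.21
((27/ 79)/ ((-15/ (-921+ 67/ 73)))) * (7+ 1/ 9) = 4298624/ 28835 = 149.08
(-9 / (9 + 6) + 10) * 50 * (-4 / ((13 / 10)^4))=-18800000 / 28561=-658.24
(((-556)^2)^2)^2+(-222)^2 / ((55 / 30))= 100459501278233919193880 / 11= 9132681934384901744898.18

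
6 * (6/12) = 3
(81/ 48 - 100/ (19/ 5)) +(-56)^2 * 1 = 3111.37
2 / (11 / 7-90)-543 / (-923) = 323195 / 571337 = 0.57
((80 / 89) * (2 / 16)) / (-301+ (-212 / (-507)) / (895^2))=-4061196750 / 10879539954707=-0.00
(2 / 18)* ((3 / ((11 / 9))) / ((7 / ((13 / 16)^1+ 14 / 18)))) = 229 / 3696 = 0.06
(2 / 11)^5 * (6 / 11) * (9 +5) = 2688 / 1771561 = 0.00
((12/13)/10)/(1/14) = 84/65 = 1.29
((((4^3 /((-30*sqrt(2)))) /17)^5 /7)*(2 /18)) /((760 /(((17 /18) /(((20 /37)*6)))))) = -1212416*sqrt(2) /51244811981015625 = -0.00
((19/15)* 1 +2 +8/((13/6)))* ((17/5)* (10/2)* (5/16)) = 23069/624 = 36.97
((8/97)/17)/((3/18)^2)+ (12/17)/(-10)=858/8245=0.10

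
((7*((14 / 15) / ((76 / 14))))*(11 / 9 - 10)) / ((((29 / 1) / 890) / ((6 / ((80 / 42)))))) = -16881431 / 16530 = -1021.26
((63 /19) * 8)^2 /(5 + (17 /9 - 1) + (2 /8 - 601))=-9144576 /7730815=-1.18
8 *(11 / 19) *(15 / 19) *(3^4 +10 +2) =122760 / 361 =340.06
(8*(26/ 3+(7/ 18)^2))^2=32649796/ 6561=4976.34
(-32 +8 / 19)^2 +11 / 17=6123971 / 6137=997.88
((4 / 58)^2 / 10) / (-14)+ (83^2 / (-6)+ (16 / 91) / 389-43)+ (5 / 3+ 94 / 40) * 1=-20195489527 / 17011748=-1187.15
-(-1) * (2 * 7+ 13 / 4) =69 / 4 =17.25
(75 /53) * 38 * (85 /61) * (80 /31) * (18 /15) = 23256000 /100223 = 232.04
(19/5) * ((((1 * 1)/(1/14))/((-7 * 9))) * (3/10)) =-19/75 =-0.25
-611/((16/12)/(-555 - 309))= 395928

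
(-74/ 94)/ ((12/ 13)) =-481/ 564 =-0.85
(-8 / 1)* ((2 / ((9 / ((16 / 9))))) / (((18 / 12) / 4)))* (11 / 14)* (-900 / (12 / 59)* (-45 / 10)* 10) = -83072000 / 63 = -1318603.17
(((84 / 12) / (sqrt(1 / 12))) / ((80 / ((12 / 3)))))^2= 147 / 100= 1.47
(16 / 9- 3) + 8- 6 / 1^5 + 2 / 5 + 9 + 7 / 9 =493 / 45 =10.96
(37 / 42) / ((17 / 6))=37 / 119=0.31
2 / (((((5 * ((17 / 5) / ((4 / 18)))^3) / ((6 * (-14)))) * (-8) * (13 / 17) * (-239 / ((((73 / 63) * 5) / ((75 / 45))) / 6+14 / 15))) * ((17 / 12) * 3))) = -76240 / 33383879217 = -0.00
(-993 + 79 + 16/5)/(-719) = 4554/3595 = 1.27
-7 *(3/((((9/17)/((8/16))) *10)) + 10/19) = -6461/1140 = -5.67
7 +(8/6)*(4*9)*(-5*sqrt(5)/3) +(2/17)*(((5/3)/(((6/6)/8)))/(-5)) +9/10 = 3869/510 -80*sqrt(5) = -171.30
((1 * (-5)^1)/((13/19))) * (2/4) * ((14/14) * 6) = -285/13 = -21.92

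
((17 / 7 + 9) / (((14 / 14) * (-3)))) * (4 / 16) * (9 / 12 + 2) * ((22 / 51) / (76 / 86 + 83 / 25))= -1300750 / 4839849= -0.27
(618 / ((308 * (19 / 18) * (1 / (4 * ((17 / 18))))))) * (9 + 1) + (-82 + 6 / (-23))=-351616 / 33649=-10.45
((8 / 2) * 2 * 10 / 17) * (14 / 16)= 70 / 17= 4.12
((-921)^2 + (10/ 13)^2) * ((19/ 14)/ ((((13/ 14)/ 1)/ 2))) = 5447407502/ 2197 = 2479475.42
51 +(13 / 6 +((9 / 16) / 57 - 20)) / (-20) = 189299 / 3648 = 51.89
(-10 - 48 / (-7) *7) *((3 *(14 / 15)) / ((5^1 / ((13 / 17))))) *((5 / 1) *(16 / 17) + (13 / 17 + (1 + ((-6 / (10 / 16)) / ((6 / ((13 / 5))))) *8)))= -78800904 / 180625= -436.27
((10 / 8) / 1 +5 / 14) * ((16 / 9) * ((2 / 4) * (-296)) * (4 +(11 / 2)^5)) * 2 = -29818115 / 7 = -4259730.71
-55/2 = -27.50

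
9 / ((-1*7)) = -9 / 7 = -1.29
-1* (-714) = 714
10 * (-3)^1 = -30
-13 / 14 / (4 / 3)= -39 / 56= -0.70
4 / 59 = 0.07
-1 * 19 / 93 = -19 / 93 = -0.20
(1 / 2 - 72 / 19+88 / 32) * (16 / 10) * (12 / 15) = -328 / 475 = -0.69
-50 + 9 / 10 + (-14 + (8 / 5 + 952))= 1781 / 2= 890.50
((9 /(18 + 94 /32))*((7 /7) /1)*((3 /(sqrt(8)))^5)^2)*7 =3720087 /686080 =5.42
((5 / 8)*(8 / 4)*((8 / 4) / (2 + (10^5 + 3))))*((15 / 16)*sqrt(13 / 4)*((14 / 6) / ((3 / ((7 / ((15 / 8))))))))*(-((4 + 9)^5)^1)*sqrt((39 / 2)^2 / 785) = -236513641*sqrt(10205) / 753637680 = -31.70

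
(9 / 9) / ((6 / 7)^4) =2401 / 1296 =1.85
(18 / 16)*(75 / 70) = 135 / 112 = 1.21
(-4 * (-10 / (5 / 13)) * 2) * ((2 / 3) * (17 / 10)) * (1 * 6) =7072 / 5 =1414.40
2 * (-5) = -10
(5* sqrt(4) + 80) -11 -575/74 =5271/74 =71.23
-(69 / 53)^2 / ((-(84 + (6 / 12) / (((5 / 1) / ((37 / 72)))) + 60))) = 3427920 / 291341053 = 0.01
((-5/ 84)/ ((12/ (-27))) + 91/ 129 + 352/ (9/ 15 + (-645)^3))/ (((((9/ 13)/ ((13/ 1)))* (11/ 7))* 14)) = 50920749910979/ 71076872631072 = 0.72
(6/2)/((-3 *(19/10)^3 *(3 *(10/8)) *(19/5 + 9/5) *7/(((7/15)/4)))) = -50/432117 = -0.00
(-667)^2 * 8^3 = 227783168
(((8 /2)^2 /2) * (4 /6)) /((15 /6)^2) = 64 /75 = 0.85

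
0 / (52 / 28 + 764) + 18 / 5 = 3.60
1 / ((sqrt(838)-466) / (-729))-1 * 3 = -51540 / 36053 +243 * sqrt(838) / 72106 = -1.33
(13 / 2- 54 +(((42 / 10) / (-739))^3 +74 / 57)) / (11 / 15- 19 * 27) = 265709234539879 / 2946078242016200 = 0.09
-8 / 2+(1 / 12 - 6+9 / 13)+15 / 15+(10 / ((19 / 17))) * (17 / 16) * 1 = 7601 / 5928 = 1.28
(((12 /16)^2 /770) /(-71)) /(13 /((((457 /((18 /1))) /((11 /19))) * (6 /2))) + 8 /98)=-0.00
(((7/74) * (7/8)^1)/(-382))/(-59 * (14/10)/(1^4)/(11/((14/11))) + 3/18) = 88935/3854285264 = 0.00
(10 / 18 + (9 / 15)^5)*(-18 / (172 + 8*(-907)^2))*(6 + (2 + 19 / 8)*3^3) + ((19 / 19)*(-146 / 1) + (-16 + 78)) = -575870823943 / 6855587500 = -84.00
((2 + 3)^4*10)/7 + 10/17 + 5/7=894.16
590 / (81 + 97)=295 / 89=3.31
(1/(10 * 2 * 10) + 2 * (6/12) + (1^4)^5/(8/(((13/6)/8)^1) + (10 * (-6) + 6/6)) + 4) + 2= 533983/76600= 6.97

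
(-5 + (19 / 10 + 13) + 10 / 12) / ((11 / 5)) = 161 / 33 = 4.88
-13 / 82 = -0.16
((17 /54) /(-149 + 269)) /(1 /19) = 0.05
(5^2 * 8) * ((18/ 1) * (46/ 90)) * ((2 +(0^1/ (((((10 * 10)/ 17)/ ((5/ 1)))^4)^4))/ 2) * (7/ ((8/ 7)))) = 22540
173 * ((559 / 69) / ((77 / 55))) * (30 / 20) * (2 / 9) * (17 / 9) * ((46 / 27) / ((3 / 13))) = 213722470 / 45927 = 4653.53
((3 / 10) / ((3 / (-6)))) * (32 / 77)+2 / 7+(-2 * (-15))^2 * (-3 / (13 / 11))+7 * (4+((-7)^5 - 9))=-85777534 / 715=-119968.58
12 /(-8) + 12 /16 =-3 /4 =-0.75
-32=-32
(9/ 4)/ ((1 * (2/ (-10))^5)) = -28125/ 4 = -7031.25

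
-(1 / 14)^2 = -1 / 196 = -0.01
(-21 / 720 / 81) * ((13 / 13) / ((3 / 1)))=-7 / 58320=-0.00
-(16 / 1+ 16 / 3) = -64 / 3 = -21.33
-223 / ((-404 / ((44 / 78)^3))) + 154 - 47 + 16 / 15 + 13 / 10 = 6558332773 / 59912190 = 109.47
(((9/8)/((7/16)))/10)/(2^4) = 9/560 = 0.02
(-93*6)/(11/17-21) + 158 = 32077/173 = 185.42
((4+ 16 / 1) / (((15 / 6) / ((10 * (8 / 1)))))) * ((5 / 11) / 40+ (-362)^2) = 922549840 / 11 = 83868167.27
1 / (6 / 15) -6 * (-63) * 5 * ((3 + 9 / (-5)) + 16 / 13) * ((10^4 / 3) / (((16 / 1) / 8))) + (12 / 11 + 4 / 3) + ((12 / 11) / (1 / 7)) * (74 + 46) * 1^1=6570430465 / 858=7657844.36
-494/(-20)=247/10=24.70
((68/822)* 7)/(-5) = -238/2055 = -0.12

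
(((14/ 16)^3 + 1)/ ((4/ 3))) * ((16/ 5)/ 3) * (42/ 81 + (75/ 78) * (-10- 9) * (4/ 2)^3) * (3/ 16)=-485621/ 13312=-36.48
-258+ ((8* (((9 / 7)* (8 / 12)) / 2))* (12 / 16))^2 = -12318 / 49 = -251.39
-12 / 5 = -2.40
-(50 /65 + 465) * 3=-18165 /13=-1397.31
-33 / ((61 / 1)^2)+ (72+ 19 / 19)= 72.99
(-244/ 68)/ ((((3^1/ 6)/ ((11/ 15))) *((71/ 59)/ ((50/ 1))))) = -791780/ 3621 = -218.66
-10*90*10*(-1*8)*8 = 576000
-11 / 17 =-0.65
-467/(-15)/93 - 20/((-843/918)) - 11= 4356682/391995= 11.11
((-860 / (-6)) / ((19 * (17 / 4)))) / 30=172 / 2907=0.06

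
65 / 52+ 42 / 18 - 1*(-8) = 139 / 12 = 11.58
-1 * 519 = -519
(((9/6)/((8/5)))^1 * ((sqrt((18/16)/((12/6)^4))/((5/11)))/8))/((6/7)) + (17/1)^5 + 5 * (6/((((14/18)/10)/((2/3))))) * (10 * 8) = 1440428.51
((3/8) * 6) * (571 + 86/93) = 159567/124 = 1286.83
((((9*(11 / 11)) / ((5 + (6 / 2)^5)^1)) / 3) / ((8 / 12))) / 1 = 9 / 496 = 0.02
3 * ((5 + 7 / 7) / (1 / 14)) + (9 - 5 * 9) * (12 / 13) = 218.77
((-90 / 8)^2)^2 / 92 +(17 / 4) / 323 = 77917763 / 447488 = 174.12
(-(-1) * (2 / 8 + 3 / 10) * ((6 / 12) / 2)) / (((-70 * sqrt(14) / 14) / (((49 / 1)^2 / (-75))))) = 3773 * sqrt(14) / 60000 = 0.24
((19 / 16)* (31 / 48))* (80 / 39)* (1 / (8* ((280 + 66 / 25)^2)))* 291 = 178540625 / 249242353152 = 0.00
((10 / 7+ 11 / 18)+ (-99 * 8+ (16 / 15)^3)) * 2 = -37268281 / 23625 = -1577.49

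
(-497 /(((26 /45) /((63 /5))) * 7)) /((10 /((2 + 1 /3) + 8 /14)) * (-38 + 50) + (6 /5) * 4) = -4092795 /121888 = -33.58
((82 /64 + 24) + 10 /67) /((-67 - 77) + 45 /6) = -7789 /41808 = -0.19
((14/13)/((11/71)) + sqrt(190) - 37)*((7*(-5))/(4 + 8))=150395/1716 - 35*sqrt(190)/12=47.44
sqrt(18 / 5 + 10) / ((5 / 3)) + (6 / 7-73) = -505 / 7 + 6 * sqrt(85) / 25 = -69.93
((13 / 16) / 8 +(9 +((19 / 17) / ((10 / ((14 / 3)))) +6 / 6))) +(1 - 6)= 183539 / 32640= 5.62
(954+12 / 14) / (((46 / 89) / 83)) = 24687354 / 161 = 153337.60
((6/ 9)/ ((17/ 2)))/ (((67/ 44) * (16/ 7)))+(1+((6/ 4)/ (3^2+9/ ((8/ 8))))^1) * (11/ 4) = 3.00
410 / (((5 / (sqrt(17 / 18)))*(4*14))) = 41*sqrt(34) / 168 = 1.42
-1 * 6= -6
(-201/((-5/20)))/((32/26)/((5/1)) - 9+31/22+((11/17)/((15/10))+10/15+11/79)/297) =-125069990760/1141899799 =-109.53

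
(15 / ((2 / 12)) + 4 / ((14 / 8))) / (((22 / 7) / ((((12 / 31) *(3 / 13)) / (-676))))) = -2907 / 749177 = -0.00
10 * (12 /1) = 120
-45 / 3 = -15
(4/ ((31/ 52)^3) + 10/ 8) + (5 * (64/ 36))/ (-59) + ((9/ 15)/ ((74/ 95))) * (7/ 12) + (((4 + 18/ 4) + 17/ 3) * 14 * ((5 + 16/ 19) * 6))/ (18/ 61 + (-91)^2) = 955801694346590855/ 44942063544202536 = 21.27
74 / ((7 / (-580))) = -6131.43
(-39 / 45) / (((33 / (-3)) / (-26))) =-338 / 165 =-2.05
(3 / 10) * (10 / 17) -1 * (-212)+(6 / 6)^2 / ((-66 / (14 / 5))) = 595036 / 2805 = 212.13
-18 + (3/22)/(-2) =-795/44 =-18.07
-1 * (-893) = 893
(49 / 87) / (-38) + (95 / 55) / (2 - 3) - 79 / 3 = -1020991 / 36366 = -28.08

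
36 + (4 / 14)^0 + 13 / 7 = 272 / 7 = 38.86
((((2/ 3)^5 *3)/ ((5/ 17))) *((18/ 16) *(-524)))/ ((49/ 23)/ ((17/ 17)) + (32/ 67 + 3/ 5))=-1614968/ 6543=-246.82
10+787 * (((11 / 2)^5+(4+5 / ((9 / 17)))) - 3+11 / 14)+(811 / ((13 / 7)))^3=386430198759515 / 4429152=87246994.18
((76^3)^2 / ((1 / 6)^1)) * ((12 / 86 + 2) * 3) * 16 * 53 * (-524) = -141797647385270157312 / 43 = -3297619706634189704.93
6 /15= 2 /5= 0.40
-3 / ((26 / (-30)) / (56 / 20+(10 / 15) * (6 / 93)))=3966 / 403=9.84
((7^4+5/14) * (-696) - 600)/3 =-3901204/7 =-557314.86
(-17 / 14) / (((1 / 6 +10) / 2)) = -102 / 427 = -0.24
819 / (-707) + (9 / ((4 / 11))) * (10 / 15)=3099 / 202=15.34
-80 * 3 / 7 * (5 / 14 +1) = -2280 / 49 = -46.53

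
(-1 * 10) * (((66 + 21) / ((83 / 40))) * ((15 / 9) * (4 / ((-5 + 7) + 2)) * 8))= -464000 / 83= -5590.36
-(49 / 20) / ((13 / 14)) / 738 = -343 / 95940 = -0.00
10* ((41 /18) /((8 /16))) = 45.56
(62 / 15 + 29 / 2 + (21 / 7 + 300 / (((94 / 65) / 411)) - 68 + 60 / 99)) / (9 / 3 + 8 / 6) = 1321682753 / 67210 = 19664.97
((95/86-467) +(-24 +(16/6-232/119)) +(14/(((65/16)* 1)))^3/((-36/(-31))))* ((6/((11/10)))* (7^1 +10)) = -22964270849402/545570025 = -42092.25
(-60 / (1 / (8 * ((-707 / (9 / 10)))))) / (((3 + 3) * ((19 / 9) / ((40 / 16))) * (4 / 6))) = 2121000 / 19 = 111631.58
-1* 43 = -43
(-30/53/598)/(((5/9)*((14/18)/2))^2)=-78732/3882515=-0.02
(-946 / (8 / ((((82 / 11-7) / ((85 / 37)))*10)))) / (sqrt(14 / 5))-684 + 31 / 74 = -50585 / 74-7955*sqrt(70) / 476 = -823.41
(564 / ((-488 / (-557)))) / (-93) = -26179 / 3782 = -6.92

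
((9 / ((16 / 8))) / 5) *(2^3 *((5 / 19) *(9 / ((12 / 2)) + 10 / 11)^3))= 1339893 / 50578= 26.49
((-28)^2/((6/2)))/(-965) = -784/2895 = -0.27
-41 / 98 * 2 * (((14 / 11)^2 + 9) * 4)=-35.54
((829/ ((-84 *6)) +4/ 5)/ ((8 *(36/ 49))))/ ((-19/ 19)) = 14903/ 103680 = 0.14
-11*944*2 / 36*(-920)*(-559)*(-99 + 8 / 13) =262700870080 / 9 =29188985564.44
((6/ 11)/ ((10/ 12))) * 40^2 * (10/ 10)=11520/ 11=1047.27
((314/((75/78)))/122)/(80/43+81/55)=0.80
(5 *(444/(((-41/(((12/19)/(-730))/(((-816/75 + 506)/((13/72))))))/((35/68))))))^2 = 177135765625/2291075587391534351424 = 0.00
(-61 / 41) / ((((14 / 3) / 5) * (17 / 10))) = -4575 / 4879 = -0.94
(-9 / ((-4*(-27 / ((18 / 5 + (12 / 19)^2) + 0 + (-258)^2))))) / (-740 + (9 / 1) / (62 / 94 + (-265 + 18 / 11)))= 1359937009557 / 181420501265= 7.50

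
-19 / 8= -2.38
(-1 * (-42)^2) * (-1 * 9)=15876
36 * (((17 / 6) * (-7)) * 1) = -714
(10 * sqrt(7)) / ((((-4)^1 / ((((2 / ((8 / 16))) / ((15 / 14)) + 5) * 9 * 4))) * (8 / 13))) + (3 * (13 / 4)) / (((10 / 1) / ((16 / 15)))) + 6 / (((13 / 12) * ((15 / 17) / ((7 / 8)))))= 2123 / 325 - 5109 * sqrt(7) / 4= -3372.75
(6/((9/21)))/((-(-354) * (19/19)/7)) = 49/177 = 0.28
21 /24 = 7 /8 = 0.88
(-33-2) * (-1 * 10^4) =350000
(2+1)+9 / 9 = 4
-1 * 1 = -1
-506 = -506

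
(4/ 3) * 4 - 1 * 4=4/ 3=1.33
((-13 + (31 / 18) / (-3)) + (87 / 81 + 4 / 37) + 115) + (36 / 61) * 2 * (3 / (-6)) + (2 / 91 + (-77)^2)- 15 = 2471232783 / 410774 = 6016.04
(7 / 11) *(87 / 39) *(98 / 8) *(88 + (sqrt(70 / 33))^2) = 14791189 / 9438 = 1567.20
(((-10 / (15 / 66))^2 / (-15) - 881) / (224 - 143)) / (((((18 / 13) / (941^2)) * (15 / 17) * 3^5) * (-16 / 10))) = 23245.91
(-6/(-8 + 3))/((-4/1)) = -3/10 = -0.30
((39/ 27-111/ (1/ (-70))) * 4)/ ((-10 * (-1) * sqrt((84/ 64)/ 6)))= 559544 * sqrt(14)/ 315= 6646.42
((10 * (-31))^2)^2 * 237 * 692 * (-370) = -560406210910800000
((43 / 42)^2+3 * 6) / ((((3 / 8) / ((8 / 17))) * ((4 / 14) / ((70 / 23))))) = 2688080 / 10557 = 254.63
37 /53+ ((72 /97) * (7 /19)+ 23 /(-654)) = 59819945 /63882066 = 0.94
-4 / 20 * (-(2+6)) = 8 / 5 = 1.60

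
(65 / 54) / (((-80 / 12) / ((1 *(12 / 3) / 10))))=-13 / 180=-0.07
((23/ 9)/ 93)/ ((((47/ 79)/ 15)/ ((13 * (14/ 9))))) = 14.01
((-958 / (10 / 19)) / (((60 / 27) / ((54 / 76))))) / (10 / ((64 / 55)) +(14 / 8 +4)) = -17244 / 425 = -40.57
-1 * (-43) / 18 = 43 / 18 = 2.39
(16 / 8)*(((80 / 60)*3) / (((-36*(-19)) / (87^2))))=1682 / 19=88.53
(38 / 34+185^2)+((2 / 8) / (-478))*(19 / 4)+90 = 4461644029 / 130016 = 34316.12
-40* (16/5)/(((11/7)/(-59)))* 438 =23154432/11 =2104948.36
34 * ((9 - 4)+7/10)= 969/5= 193.80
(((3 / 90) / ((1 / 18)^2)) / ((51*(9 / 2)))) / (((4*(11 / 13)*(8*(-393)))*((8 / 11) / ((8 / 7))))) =-13 / 1870680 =-0.00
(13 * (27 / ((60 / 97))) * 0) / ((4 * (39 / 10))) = 0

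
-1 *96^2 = -9216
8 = 8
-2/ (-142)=1/ 71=0.01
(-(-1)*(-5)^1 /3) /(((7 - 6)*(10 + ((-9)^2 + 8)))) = -5 /297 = -0.02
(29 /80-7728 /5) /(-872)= 123619 /69760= 1.77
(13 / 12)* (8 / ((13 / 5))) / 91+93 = 25399 / 273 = 93.04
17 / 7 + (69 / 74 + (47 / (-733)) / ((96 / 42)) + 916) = 2792521645 / 3037552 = 919.33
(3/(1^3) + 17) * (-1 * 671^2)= -9004820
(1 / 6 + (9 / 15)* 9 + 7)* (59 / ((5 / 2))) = 22243 / 75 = 296.57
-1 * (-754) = 754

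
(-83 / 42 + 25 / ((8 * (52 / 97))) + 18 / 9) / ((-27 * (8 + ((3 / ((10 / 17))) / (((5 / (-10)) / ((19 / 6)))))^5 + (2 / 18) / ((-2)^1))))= 159790625 / 25914266739750753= 0.00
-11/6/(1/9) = -33/2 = -16.50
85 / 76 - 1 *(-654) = 49789 / 76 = 655.12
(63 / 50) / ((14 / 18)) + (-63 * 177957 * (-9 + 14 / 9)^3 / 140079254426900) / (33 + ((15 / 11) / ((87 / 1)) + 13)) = 63288243457 / 39066799644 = 1.62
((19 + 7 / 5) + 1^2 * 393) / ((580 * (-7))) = -0.10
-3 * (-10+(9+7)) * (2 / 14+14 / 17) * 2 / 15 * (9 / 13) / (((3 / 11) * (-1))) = 9108 / 1547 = 5.89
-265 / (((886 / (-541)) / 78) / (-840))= -4696637400 / 443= -10601890.29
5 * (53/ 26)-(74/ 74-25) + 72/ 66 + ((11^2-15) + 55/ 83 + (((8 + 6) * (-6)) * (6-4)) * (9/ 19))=28128853/ 451022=62.37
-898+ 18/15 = -4484/5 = -896.80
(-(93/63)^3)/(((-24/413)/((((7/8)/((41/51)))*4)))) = 29880373/123984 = 241.00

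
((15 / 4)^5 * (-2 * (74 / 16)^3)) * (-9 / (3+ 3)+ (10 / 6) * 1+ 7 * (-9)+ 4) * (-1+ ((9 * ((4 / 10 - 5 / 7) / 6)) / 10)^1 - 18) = -2413808368282125 / 14680064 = -164427646.11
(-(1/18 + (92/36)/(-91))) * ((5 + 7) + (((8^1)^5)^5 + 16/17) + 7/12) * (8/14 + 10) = -1425776888508003282919606735/129948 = -10971903288299960622091.97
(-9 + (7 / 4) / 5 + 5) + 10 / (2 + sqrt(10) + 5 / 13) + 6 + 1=-31757 / 14580 + 1690 * sqrt(10) / 729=5.15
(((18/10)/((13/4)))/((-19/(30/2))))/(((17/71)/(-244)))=1870992/4199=445.58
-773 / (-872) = 773 / 872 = 0.89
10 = 10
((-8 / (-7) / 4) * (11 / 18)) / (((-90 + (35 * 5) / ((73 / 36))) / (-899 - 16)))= 43.19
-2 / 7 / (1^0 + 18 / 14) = -1 / 8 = -0.12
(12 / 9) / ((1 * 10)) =2 / 15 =0.13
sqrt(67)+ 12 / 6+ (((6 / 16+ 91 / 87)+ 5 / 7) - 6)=-9085 / 4872+ sqrt(67)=6.32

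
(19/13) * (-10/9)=-190/117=-1.62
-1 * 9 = -9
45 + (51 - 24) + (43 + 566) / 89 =7017 / 89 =78.84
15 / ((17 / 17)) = 15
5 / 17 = 0.29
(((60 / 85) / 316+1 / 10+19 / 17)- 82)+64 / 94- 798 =-878.10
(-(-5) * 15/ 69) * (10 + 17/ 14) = 3925/ 322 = 12.19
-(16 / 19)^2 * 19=-256 / 19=-13.47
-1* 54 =-54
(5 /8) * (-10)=-25 /4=-6.25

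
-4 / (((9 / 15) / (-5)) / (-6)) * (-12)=2400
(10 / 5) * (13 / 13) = 2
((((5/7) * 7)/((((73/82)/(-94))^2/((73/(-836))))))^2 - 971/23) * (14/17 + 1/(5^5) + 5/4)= 5082265852830530478123/103426630862500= 49138851.48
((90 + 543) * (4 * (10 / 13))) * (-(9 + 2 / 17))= -3924600 / 221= -17758.37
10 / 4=5 / 2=2.50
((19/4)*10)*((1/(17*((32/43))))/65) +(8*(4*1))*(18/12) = 679729/14144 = 48.06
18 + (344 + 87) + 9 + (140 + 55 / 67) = 40121 / 67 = 598.82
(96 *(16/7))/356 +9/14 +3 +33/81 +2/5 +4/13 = 11752207/2186730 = 5.37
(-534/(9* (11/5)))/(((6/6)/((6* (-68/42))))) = 60520/231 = 261.99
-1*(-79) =79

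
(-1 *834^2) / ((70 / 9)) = -3130002 / 35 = -89428.63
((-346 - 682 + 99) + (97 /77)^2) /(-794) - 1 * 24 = -53742196 /2353813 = -22.83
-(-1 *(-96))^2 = -9216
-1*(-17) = 17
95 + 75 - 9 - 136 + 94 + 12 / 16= 119.75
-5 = -5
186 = 186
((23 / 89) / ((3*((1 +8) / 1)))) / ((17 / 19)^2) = 0.01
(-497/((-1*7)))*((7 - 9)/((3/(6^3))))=-10224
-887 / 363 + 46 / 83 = -56923 / 30129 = -1.89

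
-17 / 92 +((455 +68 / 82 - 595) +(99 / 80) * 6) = -4976419 / 37720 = -131.93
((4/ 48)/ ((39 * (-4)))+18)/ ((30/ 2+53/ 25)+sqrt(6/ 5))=90134125/ 85379112 - 4211875 * sqrt(30)/ 341516448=0.99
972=972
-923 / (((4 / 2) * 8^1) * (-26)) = 2.22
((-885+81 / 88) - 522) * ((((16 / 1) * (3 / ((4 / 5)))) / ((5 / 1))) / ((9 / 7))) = -288715 / 22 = -13123.41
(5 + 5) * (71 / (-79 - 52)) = -710 / 131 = -5.42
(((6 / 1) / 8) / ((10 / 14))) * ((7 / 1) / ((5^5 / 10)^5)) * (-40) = -9408 / 95367431640625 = -0.00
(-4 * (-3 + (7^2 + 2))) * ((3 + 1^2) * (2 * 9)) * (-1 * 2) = 27648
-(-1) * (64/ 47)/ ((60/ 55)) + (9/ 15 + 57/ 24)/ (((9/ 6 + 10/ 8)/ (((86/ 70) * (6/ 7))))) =648013/ 271425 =2.39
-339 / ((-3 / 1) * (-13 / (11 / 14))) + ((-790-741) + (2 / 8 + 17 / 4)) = -139533 / 91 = -1533.33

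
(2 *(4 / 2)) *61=244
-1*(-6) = 6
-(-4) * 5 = 20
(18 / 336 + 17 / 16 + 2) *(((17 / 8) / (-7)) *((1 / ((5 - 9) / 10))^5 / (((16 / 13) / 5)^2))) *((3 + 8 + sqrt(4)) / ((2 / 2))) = 1018343828125 / 51380224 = 19819.76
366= 366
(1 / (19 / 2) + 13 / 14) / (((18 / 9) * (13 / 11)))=3025 / 6916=0.44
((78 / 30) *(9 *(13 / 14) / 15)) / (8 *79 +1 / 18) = 4563 / 1990975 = 0.00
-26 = -26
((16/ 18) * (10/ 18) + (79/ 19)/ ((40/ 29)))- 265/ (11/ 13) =-209698519/ 677160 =-309.67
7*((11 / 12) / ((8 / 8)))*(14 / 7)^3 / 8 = 77 / 12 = 6.42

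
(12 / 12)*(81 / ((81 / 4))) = 4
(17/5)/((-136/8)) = -1/5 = -0.20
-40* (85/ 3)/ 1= -1133.33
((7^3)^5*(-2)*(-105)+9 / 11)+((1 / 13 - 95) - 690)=142569272143476163 / 143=996987917087245.90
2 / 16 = 1 / 8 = 0.12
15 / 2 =7.50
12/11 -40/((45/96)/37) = -104156/33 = -3156.24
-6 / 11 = -0.55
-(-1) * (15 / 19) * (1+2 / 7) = 135 / 133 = 1.02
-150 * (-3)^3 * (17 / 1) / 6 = 11475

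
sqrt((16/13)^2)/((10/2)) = 16/65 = 0.25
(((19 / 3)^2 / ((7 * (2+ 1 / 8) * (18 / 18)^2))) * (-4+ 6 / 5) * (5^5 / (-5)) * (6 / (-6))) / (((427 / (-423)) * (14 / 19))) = 322373000 / 50813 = 6344.30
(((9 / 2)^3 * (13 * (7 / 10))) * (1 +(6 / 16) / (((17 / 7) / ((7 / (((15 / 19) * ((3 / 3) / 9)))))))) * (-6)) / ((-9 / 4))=200321667 / 6800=29459.07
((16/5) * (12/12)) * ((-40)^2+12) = 5158.40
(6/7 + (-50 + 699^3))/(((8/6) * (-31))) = -7172173047/868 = -8262872.17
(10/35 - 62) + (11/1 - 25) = -530/7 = -75.71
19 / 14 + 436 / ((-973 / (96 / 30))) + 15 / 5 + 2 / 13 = 389219 / 126490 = 3.08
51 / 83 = 0.61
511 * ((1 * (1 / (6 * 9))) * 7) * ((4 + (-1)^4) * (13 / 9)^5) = 6640575305 / 3188646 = 2082.57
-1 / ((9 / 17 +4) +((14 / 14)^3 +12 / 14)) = -0.16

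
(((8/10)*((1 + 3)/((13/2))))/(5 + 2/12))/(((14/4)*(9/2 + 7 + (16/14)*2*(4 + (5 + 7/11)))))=2816/3467815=0.00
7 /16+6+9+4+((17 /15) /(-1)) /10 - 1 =21989 /1200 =18.32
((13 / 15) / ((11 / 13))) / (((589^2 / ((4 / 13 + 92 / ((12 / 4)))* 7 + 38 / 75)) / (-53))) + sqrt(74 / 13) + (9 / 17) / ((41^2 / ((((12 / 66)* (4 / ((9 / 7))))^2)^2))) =-449371598787804802 / 13226821917311314125 + sqrt(962) / 13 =2.35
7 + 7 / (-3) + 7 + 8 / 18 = 109 / 9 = 12.11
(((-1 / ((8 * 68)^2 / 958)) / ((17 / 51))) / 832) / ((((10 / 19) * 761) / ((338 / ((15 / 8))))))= -118313 / 22520729600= -0.00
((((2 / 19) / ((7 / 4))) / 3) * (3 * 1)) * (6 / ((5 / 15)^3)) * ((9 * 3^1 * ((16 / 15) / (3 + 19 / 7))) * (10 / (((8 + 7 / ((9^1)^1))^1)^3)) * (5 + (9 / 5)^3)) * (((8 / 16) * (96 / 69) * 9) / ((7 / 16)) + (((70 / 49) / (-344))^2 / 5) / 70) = 505959274833084612 / 4494901285424375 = 112.56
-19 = -19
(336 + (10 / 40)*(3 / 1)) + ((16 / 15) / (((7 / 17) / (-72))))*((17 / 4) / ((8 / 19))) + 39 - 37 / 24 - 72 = -1327553 / 840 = -1580.42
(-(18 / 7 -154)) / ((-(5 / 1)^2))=-6.06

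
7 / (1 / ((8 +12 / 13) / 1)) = 812 / 13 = 62.46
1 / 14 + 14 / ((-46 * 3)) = -29 / 966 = -0.03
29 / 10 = 2.90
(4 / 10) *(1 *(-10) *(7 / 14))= -2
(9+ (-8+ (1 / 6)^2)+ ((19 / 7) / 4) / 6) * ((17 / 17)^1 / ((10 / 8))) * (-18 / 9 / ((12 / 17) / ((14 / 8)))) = -1955 / 432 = -4.53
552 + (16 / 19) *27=10920 / 19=574.74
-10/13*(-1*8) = 80/13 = 6.15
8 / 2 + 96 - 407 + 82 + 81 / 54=-447 / 2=-223.50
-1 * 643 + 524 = -119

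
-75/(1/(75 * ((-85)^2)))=-40640625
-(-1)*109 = 109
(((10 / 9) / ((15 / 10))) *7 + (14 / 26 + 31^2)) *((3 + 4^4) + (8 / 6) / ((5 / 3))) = 29385112 / 117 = 251154.80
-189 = -189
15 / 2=7.50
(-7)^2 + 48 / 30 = 253 / 5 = 50.60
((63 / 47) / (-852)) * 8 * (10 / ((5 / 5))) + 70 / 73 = 202930 / 243601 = 0.83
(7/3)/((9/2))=14/27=0.52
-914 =-914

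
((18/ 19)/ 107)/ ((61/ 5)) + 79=79.00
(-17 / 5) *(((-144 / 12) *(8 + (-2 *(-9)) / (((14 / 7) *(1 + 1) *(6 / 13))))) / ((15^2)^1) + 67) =-84218 / 375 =-224.58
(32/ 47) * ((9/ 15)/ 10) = 48/ 1175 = 0.04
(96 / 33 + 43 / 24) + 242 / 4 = 17213 / 264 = 65.20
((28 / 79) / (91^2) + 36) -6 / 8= 13177453 / 373828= 35.25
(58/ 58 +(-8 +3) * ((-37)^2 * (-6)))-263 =40808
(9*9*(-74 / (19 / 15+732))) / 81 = -0.10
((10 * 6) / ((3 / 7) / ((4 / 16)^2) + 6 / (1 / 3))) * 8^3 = 35840 / 29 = 1235.86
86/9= 9.56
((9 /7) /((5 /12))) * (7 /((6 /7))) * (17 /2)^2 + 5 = 18257 /10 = 1825.70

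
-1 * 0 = 0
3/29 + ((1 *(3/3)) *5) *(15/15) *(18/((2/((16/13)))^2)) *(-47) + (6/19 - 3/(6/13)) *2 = -1614.16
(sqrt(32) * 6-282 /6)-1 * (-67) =20 + 24 * sqrt(2) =53.94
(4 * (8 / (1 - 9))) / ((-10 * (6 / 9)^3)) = 27 / 20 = 1.35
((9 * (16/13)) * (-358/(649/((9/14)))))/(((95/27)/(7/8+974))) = -555108714/510055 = -1088.33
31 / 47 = 0.66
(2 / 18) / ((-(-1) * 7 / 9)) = 0.14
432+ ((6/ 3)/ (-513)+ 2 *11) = 232900/ 513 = 454.00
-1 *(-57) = 57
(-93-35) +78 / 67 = -8498 / 67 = -126.84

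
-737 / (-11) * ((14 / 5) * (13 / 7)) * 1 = 1742 / 5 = 348.40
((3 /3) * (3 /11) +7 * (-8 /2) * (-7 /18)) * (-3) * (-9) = 3315 /11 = 301.36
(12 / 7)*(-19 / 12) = -19 / 7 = -2.71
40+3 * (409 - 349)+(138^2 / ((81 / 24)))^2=31839907.11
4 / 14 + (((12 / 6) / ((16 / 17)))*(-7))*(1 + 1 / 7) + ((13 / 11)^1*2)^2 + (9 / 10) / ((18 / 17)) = -10.28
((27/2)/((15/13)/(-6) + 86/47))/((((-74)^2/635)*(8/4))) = 3491865/7304984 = 0.48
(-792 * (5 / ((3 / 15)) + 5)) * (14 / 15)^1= -22176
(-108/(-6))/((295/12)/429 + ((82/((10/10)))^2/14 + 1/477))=34378344/917414977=0.04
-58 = -58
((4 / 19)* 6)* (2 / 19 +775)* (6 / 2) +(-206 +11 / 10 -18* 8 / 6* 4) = 9517191 / 3610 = 2636.34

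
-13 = -13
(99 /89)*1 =99 /89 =1.11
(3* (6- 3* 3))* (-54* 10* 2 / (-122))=-4860 / 61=-79.67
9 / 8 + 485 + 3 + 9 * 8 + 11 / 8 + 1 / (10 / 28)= 5653 / 10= 565.30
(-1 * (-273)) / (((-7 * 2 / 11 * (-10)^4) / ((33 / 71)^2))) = -467181 / 100820000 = -0.00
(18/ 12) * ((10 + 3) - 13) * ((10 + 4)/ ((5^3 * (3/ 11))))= 0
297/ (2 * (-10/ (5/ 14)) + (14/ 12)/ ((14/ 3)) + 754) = 396/ 931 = 0.43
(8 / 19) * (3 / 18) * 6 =8 / 19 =0.42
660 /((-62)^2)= 165 /961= 0.17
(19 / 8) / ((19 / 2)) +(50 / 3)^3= 500027 / 108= 4629.88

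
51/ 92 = 0.55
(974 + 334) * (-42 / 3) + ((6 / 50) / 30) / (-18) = -82404001 / 4500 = -18312.00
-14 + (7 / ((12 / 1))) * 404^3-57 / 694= 80083206809 / 2082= 38464556.58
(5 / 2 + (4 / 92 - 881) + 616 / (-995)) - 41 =-42111861 / 45770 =-920.08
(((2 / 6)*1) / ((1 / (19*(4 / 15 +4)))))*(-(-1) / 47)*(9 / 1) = 1216 / 235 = 5.17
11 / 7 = 1.57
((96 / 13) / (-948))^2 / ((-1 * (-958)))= 0.00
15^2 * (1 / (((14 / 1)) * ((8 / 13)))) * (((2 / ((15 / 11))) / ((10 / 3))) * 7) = 1287 / 16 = 80.44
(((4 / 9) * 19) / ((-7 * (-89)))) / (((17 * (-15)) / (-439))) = 33364 / 1429785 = 0.02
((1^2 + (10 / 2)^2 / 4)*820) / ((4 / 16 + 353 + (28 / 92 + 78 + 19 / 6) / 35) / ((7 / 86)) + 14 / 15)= 67000150 / 49243813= 1.36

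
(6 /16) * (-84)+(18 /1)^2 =585 /2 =292.50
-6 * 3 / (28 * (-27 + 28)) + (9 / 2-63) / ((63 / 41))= -38.71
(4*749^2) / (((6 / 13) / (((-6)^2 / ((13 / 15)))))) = 201960360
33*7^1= 231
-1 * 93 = -93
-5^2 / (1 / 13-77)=13 / 40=0.32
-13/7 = -1.86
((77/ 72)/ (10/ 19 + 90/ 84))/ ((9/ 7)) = 71687/ 137700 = 0.52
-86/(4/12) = -258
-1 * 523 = -523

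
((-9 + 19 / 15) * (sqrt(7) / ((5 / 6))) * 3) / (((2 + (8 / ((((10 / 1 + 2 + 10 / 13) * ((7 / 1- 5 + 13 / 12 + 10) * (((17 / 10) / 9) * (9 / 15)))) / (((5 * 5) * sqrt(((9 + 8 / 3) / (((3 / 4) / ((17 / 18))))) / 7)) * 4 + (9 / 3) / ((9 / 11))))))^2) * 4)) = -392977707285655246931501367 * sqrt(7) / 211260858266077884198253236025 + 60955541649149621760000 * sqrt(1190) / 8450434330643115367930129441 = -0.00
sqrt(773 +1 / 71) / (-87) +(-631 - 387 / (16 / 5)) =-12031 / 16 - 2 * sqrt(974191) / 6177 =-752.26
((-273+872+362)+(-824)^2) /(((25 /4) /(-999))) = -2717028252 /25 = -108681130.08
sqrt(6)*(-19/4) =-19*sqrt(6)/4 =-11.64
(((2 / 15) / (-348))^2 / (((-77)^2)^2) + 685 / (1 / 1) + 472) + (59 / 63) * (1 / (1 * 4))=138559131429616013 / 119733015298050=1157.23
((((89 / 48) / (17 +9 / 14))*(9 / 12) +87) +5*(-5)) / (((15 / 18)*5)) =1472013 / 98800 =14.90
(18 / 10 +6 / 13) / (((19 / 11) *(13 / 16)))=25872 / 16055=1.61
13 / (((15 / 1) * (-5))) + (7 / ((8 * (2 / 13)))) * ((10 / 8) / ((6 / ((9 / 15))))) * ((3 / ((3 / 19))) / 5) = 24271 / 9600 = 2.53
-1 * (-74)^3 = 405224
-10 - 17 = -27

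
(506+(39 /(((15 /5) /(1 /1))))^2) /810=0.83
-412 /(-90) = 4.58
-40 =-40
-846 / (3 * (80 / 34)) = -2397 / 20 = -119.85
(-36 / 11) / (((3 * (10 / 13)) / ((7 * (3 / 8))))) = -819 / 220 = -3.72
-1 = -1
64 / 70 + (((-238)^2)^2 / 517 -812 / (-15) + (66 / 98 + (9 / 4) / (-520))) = 6206134.51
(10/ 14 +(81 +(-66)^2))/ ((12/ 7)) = 2588.67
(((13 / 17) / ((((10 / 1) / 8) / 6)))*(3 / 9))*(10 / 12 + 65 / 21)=572 / 119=4.81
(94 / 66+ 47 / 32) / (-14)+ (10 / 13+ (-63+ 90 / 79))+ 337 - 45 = 3502784627 / 15183168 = 230.70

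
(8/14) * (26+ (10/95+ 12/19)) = 2032/133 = 15.28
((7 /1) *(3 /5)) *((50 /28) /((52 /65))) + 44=427 /8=53.38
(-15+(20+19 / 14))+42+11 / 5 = 3539 / 70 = 50.56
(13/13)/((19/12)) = 12/19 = 0.63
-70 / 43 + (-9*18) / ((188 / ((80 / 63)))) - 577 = -8201329 / 14147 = -579.72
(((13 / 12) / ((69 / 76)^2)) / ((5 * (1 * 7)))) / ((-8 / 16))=-37544 / 499905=-0.08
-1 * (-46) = 46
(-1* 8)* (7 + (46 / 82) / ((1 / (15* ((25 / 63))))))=-71216 / 861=-82.71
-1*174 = -174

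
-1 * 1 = -1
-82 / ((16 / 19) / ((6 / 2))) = -292.12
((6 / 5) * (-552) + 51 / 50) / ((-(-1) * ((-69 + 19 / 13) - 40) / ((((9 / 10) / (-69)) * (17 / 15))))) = -2436083 / 26795000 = -0.09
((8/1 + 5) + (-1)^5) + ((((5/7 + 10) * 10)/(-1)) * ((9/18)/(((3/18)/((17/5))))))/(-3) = 2634/7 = 376.29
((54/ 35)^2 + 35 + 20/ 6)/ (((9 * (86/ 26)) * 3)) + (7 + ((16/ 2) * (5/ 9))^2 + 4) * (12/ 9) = 530688997/ 12800025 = 41.46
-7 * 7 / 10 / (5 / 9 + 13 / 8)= -1764 / 785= -2.25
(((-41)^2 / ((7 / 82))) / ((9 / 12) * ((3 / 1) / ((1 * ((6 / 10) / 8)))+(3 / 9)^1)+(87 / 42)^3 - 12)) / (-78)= -9.30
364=364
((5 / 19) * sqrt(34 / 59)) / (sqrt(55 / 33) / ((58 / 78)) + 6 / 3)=-1885 * sqrt(30090) / 929309 + 8410 * sqrt(2006) / 929309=0.05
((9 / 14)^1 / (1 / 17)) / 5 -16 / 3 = -661 / 210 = -3.15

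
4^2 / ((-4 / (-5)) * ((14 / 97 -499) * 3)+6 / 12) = -15520 / 1160851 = -0.01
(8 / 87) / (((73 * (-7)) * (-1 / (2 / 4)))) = 0.00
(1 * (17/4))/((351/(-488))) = -2074/351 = -5.91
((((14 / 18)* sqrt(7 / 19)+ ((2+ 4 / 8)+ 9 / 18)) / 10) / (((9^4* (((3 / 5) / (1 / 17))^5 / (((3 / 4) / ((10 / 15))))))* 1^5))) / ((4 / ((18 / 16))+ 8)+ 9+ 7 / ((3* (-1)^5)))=4375* sqrt(133) / 12539951028201024+ 625 / 24444348982848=0.00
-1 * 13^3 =-2197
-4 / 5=-0.80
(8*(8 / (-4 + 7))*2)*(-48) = -2048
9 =9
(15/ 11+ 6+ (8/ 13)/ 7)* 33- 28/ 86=960937/ 3913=245.58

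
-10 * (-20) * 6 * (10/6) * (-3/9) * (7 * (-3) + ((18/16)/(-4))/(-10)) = 55925/4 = 13981.25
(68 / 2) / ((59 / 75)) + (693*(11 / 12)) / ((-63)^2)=1934939 / 44604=43.38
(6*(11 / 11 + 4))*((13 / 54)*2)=130 / 9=14.44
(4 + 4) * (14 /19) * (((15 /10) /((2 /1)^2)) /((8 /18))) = 189 /38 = 4.97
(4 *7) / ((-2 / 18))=-252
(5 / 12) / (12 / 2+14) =0.02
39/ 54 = 13/ 18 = 0.72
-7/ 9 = -0.78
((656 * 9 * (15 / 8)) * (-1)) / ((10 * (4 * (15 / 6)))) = -1107 / 10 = -110.70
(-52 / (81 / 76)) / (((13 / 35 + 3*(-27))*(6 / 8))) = 276640 / 342873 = 0.81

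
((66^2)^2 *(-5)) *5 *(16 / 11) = -689990400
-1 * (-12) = 12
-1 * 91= -91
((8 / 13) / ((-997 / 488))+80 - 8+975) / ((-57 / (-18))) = 81397578 / 246259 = 330.54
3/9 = 1/3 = 0.33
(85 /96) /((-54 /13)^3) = -186745 /15116544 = -0.01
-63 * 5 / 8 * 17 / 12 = -1785 / 32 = -55.78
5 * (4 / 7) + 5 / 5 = 27 / 7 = 3.86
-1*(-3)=3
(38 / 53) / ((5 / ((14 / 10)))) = 266 / 1325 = 0.20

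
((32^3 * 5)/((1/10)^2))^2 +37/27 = 7247757312000037/27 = 268435456000001.37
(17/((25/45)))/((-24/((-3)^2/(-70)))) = 459/2800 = 0.16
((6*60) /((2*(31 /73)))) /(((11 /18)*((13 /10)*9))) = 262800 /4433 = 59.28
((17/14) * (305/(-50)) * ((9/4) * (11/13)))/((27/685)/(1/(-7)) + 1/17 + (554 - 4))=-0.03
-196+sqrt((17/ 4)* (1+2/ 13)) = -196+sqrt(3315)/ 26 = -193.79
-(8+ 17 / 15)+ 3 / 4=-503 / 60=-8.38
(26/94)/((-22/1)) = -13/1034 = -0.01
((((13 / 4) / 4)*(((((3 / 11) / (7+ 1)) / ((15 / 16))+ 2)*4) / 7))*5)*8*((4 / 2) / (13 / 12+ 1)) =9984 / 275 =36.31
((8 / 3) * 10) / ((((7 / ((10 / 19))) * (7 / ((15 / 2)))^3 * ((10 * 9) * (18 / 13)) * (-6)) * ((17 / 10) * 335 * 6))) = -8125 / 8417526642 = -0.00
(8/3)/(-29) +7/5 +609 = 265484/435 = 610.31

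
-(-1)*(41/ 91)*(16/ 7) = 656/ 637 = 1.03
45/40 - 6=-39/8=-4.88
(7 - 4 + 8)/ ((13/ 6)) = 66/ 13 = 5.08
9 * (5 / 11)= 4.09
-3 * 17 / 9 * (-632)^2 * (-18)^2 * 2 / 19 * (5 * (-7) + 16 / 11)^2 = -199705286481408 / 2299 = -86866153319.45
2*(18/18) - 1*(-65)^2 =-4223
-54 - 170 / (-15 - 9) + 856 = 9709 / 12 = 809.08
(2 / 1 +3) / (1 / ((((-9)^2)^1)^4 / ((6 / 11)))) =789189885 / 2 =394594942.50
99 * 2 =198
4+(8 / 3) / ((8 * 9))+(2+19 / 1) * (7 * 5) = 19954 / 27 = 739.04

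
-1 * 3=-3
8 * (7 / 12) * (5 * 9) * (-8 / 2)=-840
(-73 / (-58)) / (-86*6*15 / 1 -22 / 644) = -11753 / 72276439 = -0.00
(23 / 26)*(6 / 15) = 23 / 65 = 0.35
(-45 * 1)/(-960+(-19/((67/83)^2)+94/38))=0.05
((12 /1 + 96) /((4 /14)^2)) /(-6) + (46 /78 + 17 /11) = -187357 /858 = -218.36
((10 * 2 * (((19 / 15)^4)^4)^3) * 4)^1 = 383966052060097703119957371775078657635490006081374762081315856 / 56677466685693296613636249503542785532772541046142578125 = 6774580.35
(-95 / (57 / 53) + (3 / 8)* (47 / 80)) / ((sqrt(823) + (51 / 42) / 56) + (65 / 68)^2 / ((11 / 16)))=88715436313538881 / 612111365039179080 -8210025971030114* sqrt(823) / 76513920629897385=-2.93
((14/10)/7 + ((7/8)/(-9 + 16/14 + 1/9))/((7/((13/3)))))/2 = 2539/39040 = 0.07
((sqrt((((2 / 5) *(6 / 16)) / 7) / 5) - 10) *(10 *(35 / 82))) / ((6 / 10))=-8750 / 123+ 25 *sqrt(21) / 246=-70.67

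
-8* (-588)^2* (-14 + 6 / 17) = 37747109.65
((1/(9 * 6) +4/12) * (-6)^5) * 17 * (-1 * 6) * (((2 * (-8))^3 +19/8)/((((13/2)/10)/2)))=-45696644640/13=-3515126510.77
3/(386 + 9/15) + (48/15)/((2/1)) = 15539/9665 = 1.61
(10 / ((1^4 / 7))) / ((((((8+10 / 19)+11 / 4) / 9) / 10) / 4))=1915200 / 857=2234.77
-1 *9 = -9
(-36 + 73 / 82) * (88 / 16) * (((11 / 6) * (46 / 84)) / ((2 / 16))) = -1550.96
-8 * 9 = -72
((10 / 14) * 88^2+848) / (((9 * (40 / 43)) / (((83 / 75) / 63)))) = 19922158 / 1488375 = 13.39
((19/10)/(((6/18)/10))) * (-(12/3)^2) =-912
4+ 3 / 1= 7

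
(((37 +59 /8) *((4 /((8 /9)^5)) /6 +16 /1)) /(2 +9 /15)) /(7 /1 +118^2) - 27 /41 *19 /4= -232602197879 /74864525312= -3.11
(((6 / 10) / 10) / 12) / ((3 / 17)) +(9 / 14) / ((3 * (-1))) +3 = 11819 / 4200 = 2.81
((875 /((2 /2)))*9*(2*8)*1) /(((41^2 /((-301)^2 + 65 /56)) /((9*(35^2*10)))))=748720949174.60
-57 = -57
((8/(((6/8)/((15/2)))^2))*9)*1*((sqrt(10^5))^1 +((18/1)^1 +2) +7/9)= 149600 +720000*sqrt(10)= 2426439.92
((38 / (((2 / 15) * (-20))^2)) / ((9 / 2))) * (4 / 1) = 19 / 4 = 4.75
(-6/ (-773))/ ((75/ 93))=186/ 19325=0.01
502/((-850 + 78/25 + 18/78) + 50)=-163150/258911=-0.63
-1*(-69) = 69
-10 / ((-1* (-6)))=-5 / 3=-1.67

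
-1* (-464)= 464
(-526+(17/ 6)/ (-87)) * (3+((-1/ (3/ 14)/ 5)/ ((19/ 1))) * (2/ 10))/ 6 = -1170023729/ 4463100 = -262.15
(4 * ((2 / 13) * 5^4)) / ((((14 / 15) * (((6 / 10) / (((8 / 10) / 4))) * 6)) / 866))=5412500 / 273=19826.01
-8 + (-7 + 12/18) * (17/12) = -611/36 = -16.97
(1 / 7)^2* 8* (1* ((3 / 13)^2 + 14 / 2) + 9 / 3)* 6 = 81552 / 8281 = 9.85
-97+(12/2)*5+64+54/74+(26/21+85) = 65243/777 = 83.97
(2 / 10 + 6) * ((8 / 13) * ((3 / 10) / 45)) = 124 / 4875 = 0.03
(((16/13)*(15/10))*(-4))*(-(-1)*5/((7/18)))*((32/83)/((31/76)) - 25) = 41135040/18011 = 2283.88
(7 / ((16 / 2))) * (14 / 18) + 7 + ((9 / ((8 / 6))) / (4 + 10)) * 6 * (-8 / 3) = -17 / 504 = -0.03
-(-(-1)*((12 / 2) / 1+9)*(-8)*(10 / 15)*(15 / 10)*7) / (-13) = -840 / 13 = -64.62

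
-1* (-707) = 707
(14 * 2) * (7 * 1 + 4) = 308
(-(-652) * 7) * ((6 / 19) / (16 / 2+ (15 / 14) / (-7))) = 2683632 / 14611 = 183.67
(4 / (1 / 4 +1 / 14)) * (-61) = -6832 / 9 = -759.11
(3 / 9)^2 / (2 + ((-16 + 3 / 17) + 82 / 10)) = -85 / 4302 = -0.02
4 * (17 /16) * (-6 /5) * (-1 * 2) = 51 /5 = 10.20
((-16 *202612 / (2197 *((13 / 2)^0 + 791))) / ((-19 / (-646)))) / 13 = -13777616 / 2827539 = -4.87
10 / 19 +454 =454.53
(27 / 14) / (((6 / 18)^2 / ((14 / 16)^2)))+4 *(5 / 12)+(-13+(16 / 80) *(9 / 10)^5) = 12442963 / 6000000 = 2.07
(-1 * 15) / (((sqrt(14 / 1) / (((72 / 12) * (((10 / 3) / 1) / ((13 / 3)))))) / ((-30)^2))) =-405000 * sqrt(14) / 91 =-16652.43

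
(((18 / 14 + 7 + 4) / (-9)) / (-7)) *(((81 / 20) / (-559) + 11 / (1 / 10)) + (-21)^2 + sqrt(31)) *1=86 *sqrt(31) / 441 + 6160099 / 57330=108.54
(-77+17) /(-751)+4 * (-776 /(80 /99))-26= -14521036 /3755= -3867.12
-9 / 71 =-0.13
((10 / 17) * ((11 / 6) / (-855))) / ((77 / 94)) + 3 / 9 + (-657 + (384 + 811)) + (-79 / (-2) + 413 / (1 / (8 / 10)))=554448263 / 610470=908.23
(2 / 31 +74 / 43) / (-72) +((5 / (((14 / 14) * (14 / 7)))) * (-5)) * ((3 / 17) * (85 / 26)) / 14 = -0.54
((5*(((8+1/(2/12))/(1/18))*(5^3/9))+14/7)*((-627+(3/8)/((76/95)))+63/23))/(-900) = 446408929/36800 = 12130.68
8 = 8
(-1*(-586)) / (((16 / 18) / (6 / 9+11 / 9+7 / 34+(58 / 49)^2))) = 2304.64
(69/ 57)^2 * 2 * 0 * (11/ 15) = 0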